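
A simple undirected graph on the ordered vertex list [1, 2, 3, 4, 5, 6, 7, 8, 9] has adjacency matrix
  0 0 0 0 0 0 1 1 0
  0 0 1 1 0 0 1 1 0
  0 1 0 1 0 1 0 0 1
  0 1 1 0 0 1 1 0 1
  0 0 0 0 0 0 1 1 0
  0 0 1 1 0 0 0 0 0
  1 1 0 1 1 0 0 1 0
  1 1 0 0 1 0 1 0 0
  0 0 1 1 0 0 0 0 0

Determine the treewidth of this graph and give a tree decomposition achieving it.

Every bag has size at most 3, so the width is 3 − 1 = 2 and tw(G) ≤ 2. For the lower bound, the 3 vertices {1, 7, 8} are pairwise adjacent, and any tree decomposition puts a clique entirely inside one bag — forcing width ≥ 2. The upper and lower bounds meet at 2, so that is the treewidth.

Treewidth 2.
One optimal decomposition is:
Bags: B1 = {2, 7, 8}  B2 = {2, 4, 7}  B3 = {2, 3, 4}  B4 = {3, 4, 9}  B5 = {1, 7, 8}  B6 = {5, 7, 8}  B7 = {3, 4, 6}
Tree: B1–B2, B2–B3, B3–B4, B1–B5, B5–B6, B4–B7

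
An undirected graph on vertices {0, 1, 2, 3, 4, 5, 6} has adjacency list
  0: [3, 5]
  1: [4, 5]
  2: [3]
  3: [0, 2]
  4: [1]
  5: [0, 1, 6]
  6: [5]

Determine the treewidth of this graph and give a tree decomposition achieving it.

Treewidth 1.
Bags: B1 = {2, 3}  B2 = {0, 3}  B3 = {0, 5}  B4 = {5, 6}  B5 = {1, 5}  B6 = {1, 4}
Tree: B1–B2, B2–B3, B3–B4, B4–B5, B5–B6

Every bag has size at most 2, so the width is 2 − 1 = 1 and tw(G) ≤ 1. Since G has at least one edge (e.g. 3–2), it is not an edgeless graph, so tw(G) ≥ 1. Therefore the treewidth is 1.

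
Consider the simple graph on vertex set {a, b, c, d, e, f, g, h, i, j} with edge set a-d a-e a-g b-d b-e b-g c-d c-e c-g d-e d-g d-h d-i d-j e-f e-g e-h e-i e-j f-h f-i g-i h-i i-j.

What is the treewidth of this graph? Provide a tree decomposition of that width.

The largest bag has 4 vertices, giving width 3; this decomposition certifies tw(G) ≤ 3. For the lower bound, the 4 vertices {c, d, e, g} are pairwise adjacent, and any tree decomposition puts a clique entirely inside one bag — forcing width ≥ 3. The upper and lower bounds meet at 3, so that is the treewidth.

Treewidth 3.
One optimal decomposition is:
Bags: B1 = {a, d, e, g}  B2 = {c, d, e, g}  B3 = {d, e, g, i}  B4 = {b, d, e, g}  B5 = {d, e, i, j}  B6 = {d, e, h, i}  B7 = {e, f, h, i}
Tree: B1–B2, B1–B3, B1–B4, B3–B5, B3–B6, B6–B7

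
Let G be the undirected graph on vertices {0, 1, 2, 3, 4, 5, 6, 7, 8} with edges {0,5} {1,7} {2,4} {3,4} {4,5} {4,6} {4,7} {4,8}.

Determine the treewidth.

A width-1 tree decomposition is:
Bags: B1 = {3, 4}  B2 = {4, 5}  B3 = {4, 7}  B4 = {4, 8}  B5 = {1, 7}  B6 = {0, 5}  B7 = {4, 6}  B8 = {2, 4}
Tree: B1–B2, B1–B3, B1–B4, B3–B5, B2–B6, B1–B7, B1–B8
The largest bag has 2 vertices, giving width 1; this decomposition certifies tw(G) ≤ 1. G has an edge, so its treewidth is at least 1. The upper and lower bounds meet at 1, so that is the treewidth.

1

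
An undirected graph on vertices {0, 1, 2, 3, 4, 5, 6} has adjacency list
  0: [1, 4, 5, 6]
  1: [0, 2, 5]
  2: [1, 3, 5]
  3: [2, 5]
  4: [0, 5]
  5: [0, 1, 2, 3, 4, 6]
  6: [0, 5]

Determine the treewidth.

2

A width-2 tree decomposition is:
Bags: B1 = {1, 2, 5}  B2 = {0, 1, 5}  B3 = {2, 3, 5}  B4 = {0, 4, 5}  B5 = {0, 5, 6}
Tree: B1–B2, B1–B3, B2–B4, B2–B5
Every bag has size at most 3, so the width is 3 − 1 = 2 and tw(G) ≤ 2. On the other hand G contains the 3-clique {0, 1, 5}. A clique must lie in a single bag of any decomposition, so no decomposition can have width below 2. Hence tw(G) = 2 exactly.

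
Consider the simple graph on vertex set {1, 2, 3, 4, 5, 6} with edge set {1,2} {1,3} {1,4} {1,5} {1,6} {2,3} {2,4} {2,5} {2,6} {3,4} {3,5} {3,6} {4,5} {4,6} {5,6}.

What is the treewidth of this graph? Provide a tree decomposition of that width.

Treewidth 5.
One such decomposition:
Bags: B1 = {1, 2, 3, 4, 5, 6}
Tree: (single bag)

A single bag containing all 6 vertices is trivially a valid decomposition of width 5. Conversely, {1, 2, 3, 4, 5, 6} is a clique of size 6, and the vertices of any clique must share a bag in every tree decomposition; so some bag has ≥ 6 vertices and tw(G) ≥ 5. Combining the bounds, tw(G) = 5.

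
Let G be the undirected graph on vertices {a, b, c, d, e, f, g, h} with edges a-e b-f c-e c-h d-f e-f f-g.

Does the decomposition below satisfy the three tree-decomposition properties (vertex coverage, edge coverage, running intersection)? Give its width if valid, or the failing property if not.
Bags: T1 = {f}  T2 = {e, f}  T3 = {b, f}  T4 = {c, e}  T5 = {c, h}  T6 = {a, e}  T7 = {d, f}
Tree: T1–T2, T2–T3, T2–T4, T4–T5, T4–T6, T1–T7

No — vertex g appears in no bag.

A tree decomposition must satisfy three properties: every vertex lies in some bag; for every edge, both endpoints lie together in some bag; and for every vertex, the bags containing it form a connected subtree. Here vertex g appears in no bag, so the decomposition is invalid.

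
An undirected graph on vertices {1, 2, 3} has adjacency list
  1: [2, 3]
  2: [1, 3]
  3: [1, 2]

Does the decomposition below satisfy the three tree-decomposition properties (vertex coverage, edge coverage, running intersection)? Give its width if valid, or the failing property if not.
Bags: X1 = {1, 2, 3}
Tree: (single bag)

Checking the three conditions: (i) the bags cover all of {1, 2, 3}; (ii) for each edge, some bag contains both endpoints; (iii) the bags containing any fixed vertex form a subtree. All hold, so the decomposition is valid with width 3 − 1 = 2.

Yes; width 2.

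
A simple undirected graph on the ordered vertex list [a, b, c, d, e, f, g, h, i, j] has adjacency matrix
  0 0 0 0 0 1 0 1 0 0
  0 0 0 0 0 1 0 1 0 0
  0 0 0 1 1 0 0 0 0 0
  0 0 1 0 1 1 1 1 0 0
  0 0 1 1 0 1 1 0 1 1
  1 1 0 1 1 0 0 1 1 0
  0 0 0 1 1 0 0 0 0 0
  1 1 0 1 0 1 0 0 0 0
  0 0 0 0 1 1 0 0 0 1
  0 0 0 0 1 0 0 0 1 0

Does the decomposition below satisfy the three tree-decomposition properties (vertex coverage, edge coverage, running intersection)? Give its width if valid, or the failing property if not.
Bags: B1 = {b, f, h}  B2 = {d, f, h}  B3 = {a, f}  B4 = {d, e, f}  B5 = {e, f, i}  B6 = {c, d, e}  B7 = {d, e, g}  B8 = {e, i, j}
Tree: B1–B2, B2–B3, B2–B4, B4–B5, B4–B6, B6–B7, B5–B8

No — edge (h,a) lies in no bag.

A tree decomposition must satisfy three properties: every vertex lies in some bag; for every edge, both endpoints lie together in some bag; and for every vertex, the bags containing it form a connected subtree. Here edge (h,a) lies in no bag, so the decomposition is invalid.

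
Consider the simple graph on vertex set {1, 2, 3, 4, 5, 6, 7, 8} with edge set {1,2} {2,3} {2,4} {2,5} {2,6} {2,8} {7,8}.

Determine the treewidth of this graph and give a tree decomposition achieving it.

Treewidth 1.
One optimal decomposition is:
Bags: B1 = {2, 4}  B2 = {1, 2}  B3 = {2, 6}  B4 = {2, 8}  B5 = {7, 8}  B6 = {2, 5}  B7 = {2, 3}
Tree: B1–B2, B2–B3, B3–B4, B4–B5, B1–B6, B1–B7

Each bag holds 2 vertices, so the decomposition has width 1, which upper-bounds the treewidth. Any graph with an edge has treewidth ≥ 1, and G has the edge 2–4. Combining the bounds, tw(G) = 1.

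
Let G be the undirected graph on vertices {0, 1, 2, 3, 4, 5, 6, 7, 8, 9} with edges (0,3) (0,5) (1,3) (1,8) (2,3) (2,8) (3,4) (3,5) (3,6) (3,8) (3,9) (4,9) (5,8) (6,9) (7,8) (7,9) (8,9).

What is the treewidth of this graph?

A width-2 tree decomposition is:
Bags: B1 = {3, 8, 9}  B2 = {7, 8, 9}  B3 = {1, 3, 8}  B4 = {3, 4, 9}  B5 = {3, 5, 8}  B6 = {0, 3, 5}  B7 = {2, 3, 8}  B8 = {3, 6, 9}
Tree: B1–B2, B1–B3, B1–B4, B1–B5, B5–B6, B3–B7, B4–B8
Each bag holds 3 vertices, so the decomposition has width 2, which upper-bounds the treewidth. For the lower bound, the 3 vertices {0, 3, 5} are pairwise adjacent, and any tree decomposition puts a clique entirely inside one bag — forcing width ≥ 2. The upper and lower bounds meet at 2, so that is the treewidth.

2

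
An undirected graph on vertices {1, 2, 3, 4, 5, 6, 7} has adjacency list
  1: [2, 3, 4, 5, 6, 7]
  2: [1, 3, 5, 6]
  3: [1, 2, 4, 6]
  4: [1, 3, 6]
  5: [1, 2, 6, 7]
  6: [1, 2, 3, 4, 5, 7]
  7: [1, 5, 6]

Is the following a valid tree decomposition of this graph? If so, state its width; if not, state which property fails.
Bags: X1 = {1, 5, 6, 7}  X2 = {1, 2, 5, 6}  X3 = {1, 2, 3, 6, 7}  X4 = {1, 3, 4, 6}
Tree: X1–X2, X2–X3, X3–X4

No — bags containing vertex 7 are not connected in the tree.

A tree decomposition must satisfy three properties: every vertex lies in some bag; for every edge, both endpoints lie together in some bag; and for every vertex, the bags containing it form a connected subtree. Here bags containing vertex 7 are not connected in the tree, so the decomposition is invalid.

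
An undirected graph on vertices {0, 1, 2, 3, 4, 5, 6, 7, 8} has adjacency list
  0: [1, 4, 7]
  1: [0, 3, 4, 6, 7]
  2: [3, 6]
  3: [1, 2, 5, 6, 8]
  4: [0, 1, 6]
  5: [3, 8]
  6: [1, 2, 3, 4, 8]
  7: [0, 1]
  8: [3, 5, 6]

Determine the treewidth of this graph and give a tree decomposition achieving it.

Treewidth 2.
One optimal decomposition is:
Bags: B1 = {3, 6, 8}  B2 = {3, 5, 8}  B3 = {2, 3, 6}  B4 = {1, 3, 6}  B5 = {1, 4, 6}  B6 = {0, 1, 4}  B7 = {0, 1, 7}
Tree: B1–B2, B1–B3, B3–B4, B4–B5, B5–B6, B6–B7

The largest bag has 3 vertices, giving width 2; this decomposition certifies tw(G) ≤ 2. On the other hand G contains the 3-clique {3, 5, 8}. A clique must lie in a single bag of any decomposition, so no decomposition can have width below 2. Hence tw(G) = 2 exactly.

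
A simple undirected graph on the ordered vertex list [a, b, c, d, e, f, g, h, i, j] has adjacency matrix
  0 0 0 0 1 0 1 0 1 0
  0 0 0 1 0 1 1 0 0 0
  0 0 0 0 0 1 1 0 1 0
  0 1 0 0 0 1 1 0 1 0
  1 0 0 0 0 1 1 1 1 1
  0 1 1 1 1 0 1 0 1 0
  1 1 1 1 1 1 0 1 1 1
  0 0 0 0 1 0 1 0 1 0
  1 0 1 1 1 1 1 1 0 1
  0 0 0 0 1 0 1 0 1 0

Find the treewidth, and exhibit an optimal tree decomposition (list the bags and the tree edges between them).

Treewidth 3.
One such decomposition:
Bags: B1 = {e, g, h, i}  B2 = {a, e, g, i}  B3 = {e, f, g, i}  B4 = {e, g, i, j}  B5 = {d, f, g, i}  B6 = {c, f, g, i}  B7 = {b, d, f, g}
Tree: B1–B2, B1–B3, B2–B4, B3–B5, B3–B6, B5–B7

Every bag has size at most 4, so the width is 4 − 1 = 3 and tw(G) ≤ 3. For the lower bound, the 4 vertices {b, d, f, g} are pairwise adjacent, and any tree decomposition puts a clique entirely inside one bag — forcing width ≥ 3. Combining the bounds, tw(G) = 3.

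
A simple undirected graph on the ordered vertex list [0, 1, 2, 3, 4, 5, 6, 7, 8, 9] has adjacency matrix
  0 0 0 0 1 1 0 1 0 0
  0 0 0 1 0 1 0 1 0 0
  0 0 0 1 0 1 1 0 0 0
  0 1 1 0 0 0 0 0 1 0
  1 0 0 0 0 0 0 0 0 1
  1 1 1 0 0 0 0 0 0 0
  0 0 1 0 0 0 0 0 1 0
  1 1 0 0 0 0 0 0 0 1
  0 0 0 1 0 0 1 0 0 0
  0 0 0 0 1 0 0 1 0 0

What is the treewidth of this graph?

2

A width-2 tree decomposition is:
Bags: B1 = {3, 6, 8}  B2 = {2, 3, 6}  B3 = {1, 2, 3}  B4 = {1, 2, 5}  B5 = {1, 5, 7}  B6 = {0, 5, 7}  B7 = {0, 7, 9}  B8 = {0, 4, 9}
Tree: B1–B2, B2–B3, B3–B4, B4–B5, B5–B6, B6–B7, B7–B8
Each bag holds 3 vertices, so the decomposition has width 2, which upper-bounds the treewidth. The edges 8–6–2–3–8 form a cycle, so G is not a tree and its treewidth is at least 2. Hence tw(G) = 2 exactly.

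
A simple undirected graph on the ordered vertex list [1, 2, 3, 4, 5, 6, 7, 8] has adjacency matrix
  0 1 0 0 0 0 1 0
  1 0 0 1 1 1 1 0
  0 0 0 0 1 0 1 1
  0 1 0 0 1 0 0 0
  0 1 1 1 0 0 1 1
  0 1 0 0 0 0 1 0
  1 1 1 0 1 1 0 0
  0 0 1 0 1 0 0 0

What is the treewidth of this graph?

2

A width-2 tree decomposition is:
Bags: B1 = {2, 5, 7}  B2 = {3, 5, 7}  B3 = {3, 5, 8}  B4 = {2, 6, 7}  B5 = {2, 4, 5}  B6 = {1, 2, 7}
Tree: B1–B2, B2–B3, B1–B4, B1–B5, B1–B6
Every bag has size at most 3, so the width is 3 − 1 = 2 and tw(G) ≤ 2. Conversely, {3, 5, 8} is a clique of size 3, and the vertices of any clique must share a bag in every tree decomposition; so some bag has ≥ 3 vertices and tw(G) ≥ 2. Hence tw(G) = 2 exactly.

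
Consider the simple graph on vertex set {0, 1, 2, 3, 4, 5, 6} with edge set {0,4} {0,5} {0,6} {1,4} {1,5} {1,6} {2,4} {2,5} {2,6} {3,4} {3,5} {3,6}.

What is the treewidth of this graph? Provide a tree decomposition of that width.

Every bag has size at most 4, so the width is 4 − 1 = 3 and tw(G) ≤ 3. For the lower bound: the 4 vertex sets {2,6}, {3,5}, {4}, {0} are disjoint, each induces a connected subgraph, and every pair is joined by at least one edge of G. Contracting each set to a single vertex therefore yields K_{4} as a minor, and since treewidth is minor-monotone, tw(G) ≥ tw(K_{4}) = 3. Hence tw(G) = 3 exactly.

Treewidth 3.
Bags: B1 = {2, 4, 5, 6}  B2 = {3, 4, 5, 6}  B3 = {0, 4, 5, 6}  B4 = {1, 4, 5, 6}
Tree: B1–B2, B2–B3, B3–B4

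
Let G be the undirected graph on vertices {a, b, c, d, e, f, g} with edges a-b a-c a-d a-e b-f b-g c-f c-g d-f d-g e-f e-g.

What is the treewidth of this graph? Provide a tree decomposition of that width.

The largest bag has 4 vertices, giving width 3; this decomposition certifies tw(G) ≤ 3. For the lower bound: the 4 vertex sets {b,f}, {c,g}, {a}, {d} are disjoint, each induces a connected subgraph, and every pair is joined by at least one edge of G. Contracting each set to a single vertex therefore yields K_{4} as a minor, and since treewidth is minor-monotone, tw(G) ≥ tw(K_{4}) = 3. Hence tw(G) = 3 exactly.

Treewidth 3.
One such decomposition:
Bags: B1 = {a, b, f, g}  B2 = {a, c, f, g}  B3 = {a, d, f, g}  B4 = {a, e, f, g}
Tree: B1–B2, B2–B3, B3–B4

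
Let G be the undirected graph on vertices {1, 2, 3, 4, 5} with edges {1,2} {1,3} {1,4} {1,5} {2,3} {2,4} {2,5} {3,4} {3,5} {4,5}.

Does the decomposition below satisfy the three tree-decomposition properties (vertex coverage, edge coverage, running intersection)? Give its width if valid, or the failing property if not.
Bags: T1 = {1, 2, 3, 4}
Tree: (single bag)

A tree decomposition must satisfy three properties: every vertex lies in some bag; for every edge, both endpoints lie together in some bag; and for every vertex, the bags containing it form a connected subtree. Here vertex 5 appears in no bag, so the decomposition is invalid.

No — vertex 5 appears in no bag.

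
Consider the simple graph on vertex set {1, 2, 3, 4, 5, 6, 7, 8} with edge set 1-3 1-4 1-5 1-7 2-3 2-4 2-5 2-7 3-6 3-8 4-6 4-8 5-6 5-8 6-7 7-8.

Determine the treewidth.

A width-4 tree decomposition is:
Bags: B1 = {3, 4, 5, 7, 8}  B2 = {1, 3, 4, 5, 7}  B3 = {3, 4, 5, 6, 7}  B4 = {2, 3, 4, 5, 7}
Tree: B1–B2, B2–B3, B3–B4
The largest bag has 5 vertices, giving width 4; this decomposition certifies tw(G) ≤ 4. For the lower bound: the 5 vertex sets {5,8}, {1,7}, {4,6}, {3}, {2} are disjoint, each induces a connected subgraph, and every pair is joined by at least one edge of G. Contracting each set to a single vertex therefore yields K_{5} as a minor, and since treewidth is minor-monotone, tw(G) ≥ tw(K_{5}) = 4. The upper and lower bounds meet at 4, so that is the treewidth.

4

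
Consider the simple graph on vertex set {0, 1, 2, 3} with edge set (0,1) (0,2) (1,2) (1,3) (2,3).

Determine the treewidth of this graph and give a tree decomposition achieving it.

The largest bag has 3 vertices, giving width 2; this decomposition certifies tw(G) ≤ 2. On the other hand G contains the 3-clique {0, 1, 2}. A clique must lie in a single bag of any decomposition, so no decomposition can have width below 2. The upper and lower bounds meet at 2, so that is the treewidth.

Treewidth 2.
Bags: B1 = {0, 1, 2}  B2 = {1, 2, 3}
Tree: B1–B2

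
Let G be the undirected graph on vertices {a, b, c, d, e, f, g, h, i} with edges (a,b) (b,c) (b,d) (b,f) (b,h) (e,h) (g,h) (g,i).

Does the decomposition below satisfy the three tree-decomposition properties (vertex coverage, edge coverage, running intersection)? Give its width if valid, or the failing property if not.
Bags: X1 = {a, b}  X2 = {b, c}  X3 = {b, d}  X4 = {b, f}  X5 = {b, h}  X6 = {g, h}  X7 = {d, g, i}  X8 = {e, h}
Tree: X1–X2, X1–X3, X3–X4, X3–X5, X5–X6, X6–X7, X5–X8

No — bags containing vertex d are not connected in the tree.

A tree decomposition must satisfy three properties: every vertex lies in some bag; for every edge, both endpoints lie together in some bag; and for every vertex, the bags containing it form a connected subtree. Here bags containing vertex d are not connected in the tree, so the decomposition is invalid.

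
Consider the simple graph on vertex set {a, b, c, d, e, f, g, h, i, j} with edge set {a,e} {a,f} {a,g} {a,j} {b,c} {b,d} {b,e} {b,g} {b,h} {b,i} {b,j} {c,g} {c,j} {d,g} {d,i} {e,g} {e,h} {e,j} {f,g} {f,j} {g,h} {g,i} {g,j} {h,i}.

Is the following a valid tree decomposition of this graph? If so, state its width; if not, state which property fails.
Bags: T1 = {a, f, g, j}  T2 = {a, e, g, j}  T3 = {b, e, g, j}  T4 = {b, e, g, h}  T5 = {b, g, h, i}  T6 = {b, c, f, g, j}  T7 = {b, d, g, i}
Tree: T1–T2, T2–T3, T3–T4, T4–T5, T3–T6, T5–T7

No — bags containing vertex f are not connected in the tree.

A tree decomposition must satisfy three properties: every vertex lies in some bag; for every edge, both endpoints lie together in some bag; and for every vertex, the bags containing it form a connected subtree. Here bags containing vertex f are not connected in the tree, so the decomposition is invalid.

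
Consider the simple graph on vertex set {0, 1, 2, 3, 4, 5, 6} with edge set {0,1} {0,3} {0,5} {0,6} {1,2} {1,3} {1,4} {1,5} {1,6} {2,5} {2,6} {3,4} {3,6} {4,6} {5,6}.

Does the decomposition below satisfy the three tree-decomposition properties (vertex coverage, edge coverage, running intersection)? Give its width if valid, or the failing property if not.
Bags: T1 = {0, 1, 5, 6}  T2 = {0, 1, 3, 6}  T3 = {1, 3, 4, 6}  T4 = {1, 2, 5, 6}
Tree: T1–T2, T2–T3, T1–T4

Yes; width 3.

Every vertex of G appears in some bag (union = {0, 1, 2, 3, 4, 5, 6}); every edge is covered by a bag; and for each vertex v the set of bags containing v is connected in the bag tree. The decomposition is therefore valid. The largest bag has 4 vertices, so the width is 3.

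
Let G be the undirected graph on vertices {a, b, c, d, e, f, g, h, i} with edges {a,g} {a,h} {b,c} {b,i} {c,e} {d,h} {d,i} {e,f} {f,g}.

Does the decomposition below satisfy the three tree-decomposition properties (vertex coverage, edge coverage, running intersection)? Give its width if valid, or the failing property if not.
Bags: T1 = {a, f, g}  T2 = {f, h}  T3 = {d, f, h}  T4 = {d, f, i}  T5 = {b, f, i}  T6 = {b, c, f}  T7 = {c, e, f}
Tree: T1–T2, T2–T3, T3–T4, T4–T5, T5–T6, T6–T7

No — edge (a,h) lies in no bag.

A tree decomposition must satisfy three properties: every vertex lies in some bag; for every edge, both endpoints lie together in some bag; and for every vertex, the bags containing it form a connected subtree. Here edge (a,h) lies in no bag, so the decomposition is invalid.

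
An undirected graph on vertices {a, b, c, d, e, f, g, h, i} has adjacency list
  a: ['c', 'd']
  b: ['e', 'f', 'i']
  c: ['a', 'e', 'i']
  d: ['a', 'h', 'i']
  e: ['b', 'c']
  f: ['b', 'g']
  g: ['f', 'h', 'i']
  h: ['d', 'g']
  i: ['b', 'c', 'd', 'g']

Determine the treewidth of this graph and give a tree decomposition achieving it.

The largest bag has 4 vertices, giving width 3; this decomposition certifies tw(G) ≤ 3. For the lower bound: the 4 vertex sets {a,d,h}, {c}, {i}, {b,e,f,g} are disjoint, each induces a connected subgraph, and every pair is joined by at least one edge of G. Contracting each set to a single vertex therefore yields K_{4} as a minor, and since treewidth is minor-monotone, tw(G) ≥ tw(K_{4}) = 3. The upper and lower bounds meet at 3, so that is the treewidth.

Treewidth 3.
Bags: B1 = {a, c, d, h}  B2 = {c, d, h, i}  B3 = {c, g, h, i}  B4 = {c, e, g, i}  B5 = {b, e, g, i}  B6 = {b, e, f, g}
Tree: B1–B2, B2–B3, B3–B4, B4–B5, B5–B6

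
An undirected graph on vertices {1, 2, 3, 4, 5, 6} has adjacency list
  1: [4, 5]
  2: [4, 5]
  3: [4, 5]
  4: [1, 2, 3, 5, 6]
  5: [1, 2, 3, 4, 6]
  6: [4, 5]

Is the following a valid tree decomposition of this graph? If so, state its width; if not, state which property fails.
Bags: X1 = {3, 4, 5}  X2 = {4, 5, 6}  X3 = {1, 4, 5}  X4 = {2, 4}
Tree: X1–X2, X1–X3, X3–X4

A tree decomposition must satisfy three properties: every vertex lies in some bag; for every edge, both endpoints lie together in some bag; and for every vertex, the bags containing it form a connected subtree. Here edge (5,2) lies in no bag, so the decomposition is invalid.

No — edge (5,2) lies in no bag.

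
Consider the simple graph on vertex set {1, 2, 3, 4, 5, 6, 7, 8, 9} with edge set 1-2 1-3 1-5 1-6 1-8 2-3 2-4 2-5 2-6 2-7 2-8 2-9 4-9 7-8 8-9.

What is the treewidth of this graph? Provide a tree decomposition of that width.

Treewidth 2.
One such decomposition:
Bags: B1 = {1, 2, 8}  B2 = {2, 7, 8}  B3 = {1, 2, 6}  B4 = {1, 2, 3}  B5 = {2, 8, 9}  B6 = {2, 4, 9}  B7 = {1, 2, 5}
Tree: B1–B2, B1–B3, B3–B4, B2–B5, B5–B6, B3–B7

The largest bag has 3 vertices, giving width 2; this decomposition certifies tw(G) ≤ 2. For the lower bound, the 3 vertices {1, 2, 8} are pairwise adjacent, and any tree decomposition puts a clique entirely inside one bag — forcing width ≥ 2. Combining the bounds, tw(G) = 2.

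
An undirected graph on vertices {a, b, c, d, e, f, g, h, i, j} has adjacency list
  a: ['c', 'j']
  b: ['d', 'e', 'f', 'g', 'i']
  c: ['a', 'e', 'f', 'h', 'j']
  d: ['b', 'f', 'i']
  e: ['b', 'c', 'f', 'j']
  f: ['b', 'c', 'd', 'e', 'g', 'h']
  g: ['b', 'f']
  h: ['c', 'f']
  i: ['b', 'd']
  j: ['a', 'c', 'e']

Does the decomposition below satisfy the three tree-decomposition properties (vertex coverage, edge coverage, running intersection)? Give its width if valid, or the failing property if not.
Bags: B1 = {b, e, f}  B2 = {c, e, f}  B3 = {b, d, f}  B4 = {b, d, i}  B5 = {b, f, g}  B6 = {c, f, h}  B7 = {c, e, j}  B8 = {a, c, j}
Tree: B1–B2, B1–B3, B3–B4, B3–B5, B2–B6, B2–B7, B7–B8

Yes; width 2.

Every vertex of G appears in some bag (union = {a, b, c, d, e, f, g, h, i, j}); every edge is covered by a bag; and for each vertex v the set of bags containing v is connected in the bag tree. The decomposition is therefore valid. The largest bag has 3 vertices, so the width is 2.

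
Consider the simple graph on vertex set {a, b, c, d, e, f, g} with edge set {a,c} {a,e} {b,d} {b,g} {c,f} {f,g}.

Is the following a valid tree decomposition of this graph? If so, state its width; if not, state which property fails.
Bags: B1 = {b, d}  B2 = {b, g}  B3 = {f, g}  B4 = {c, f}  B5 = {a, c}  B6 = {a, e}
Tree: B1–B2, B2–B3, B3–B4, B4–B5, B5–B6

Yes; width 1.

Vertex coverage: the bags together contain {a, b, c, d, e, f, g}, the full vertex set. Edge coverage: each edge of G has both endpoints in at least one bag. Running intersection: for every vertex, the bags containing it form a connected subtree. All three properties hold, so this is a valid tree decomposition of width max|bag| − 1 = 1, and hence tw(G) ≤ 1.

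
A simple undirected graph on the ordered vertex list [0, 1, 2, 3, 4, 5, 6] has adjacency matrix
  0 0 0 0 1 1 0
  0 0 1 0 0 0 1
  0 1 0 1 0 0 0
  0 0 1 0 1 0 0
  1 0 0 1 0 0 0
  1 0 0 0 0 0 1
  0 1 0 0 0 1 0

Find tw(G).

A width-2 tree decomposition is:
Bags: B1 = {1, 5, 6}  B2 = {1, 2, 5}  B3 = {2, 3, 5}  B4 = {3, 4, 5}  B5 = {0, 4, 5}
Tree: B1–B2, B2–B3, B3–B4, B4–B5
The largest bag has 3 vertices, giving width 2; this decomposition certifies tw(G) ≤ 2. The edges 5–6–1–2–3–4–0–5 form a cycle, so G is not a tree and its treewidth is at least 2. Hence tw(G) = 2 exactly.

2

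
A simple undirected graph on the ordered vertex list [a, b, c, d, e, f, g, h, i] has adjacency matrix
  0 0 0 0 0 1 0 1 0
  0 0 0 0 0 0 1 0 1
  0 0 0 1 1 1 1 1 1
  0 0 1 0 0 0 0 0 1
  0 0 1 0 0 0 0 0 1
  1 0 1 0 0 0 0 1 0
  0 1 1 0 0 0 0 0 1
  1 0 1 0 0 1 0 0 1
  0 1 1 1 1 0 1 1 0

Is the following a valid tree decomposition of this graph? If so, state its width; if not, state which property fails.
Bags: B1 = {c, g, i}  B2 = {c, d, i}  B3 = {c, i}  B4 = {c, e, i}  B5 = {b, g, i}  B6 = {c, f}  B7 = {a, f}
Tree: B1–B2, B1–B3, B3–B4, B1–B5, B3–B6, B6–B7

A tree decomposition must satisfy three properties: every vertex lies in some bag; for every edge, both endpoints lie together in some bag; and for every vertex, the bags containing it form a connected subtree. Here vertex h appears in no bag, so the decomposition is invalid.

No — vertex h appears in no bag.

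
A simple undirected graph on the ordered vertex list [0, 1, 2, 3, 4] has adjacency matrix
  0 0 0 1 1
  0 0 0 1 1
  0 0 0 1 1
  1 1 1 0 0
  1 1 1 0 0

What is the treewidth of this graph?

2

A width-2 tree decomposition is:
Bags: B1 = {0, 3, 4}  B2 = {2, 3, 4}  B3 = {1, 3, 4}
Tree: B1–B2, B2–B3
The largest bag has 3 vertices, giving width 2; this decomposition certifies tw(G) ≤ 2. For the lower bound, G contains the cycle 0–3–2–4–0, so G is not a forest; only forests have treewidth ≤ 1, hence tw(G) ≥ 2. Hence tw(G) = 2 exactly.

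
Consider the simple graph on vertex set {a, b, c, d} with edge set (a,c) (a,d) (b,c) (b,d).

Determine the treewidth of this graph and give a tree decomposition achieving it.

Every bag has size at most 3, so the width is 3 − 1 = 2 and tw(G) ≤ 2. The edges d–a–c–b–d form a cycle, so G is not a tree and its treewidth is at least 2. Hence tw(G) = 2 exactly.

Treewidth 2.
Bags: B1 = {a, c, d}  B2 = {b, c, d}
Tree: B1–B2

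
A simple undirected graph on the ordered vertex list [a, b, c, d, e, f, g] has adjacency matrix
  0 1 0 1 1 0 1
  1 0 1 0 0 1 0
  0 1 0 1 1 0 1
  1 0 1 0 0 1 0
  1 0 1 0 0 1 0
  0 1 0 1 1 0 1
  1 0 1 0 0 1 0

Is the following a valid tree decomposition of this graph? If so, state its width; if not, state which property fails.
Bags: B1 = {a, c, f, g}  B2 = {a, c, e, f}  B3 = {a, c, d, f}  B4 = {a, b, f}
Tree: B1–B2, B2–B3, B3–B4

A tree decomposition must satisfy three properties: every vertex lies in some bag; for every edge, both endpoints lie together in some bag; and for every vertex, the bags containing it form a connected subtree. Here edge (c,b) lies in no bag, so the decomposition is invalid.

No — edge (c,b) lies in no bag.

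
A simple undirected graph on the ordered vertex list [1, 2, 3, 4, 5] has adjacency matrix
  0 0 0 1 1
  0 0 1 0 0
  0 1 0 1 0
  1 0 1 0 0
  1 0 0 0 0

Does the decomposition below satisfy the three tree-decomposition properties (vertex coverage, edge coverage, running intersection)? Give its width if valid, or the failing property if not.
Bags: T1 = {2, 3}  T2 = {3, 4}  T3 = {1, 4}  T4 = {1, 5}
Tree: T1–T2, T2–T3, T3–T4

Checking the three conditions: (i) the bags cover all of {1, 2, 3, 4, 5}; (ii) for each edge, some bag contains both endpoints; (iii) the bags containing any fixed vertex form a subtree. All hold, so the decomposition is valid with width 2 − 1 = 1.

Yes; width 1.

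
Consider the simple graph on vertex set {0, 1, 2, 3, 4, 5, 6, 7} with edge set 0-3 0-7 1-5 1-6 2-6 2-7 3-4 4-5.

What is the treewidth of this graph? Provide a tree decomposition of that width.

The largest bag has 3 vertices, giving width 2; this decomposition certifies tw(G) ≤ 2. Since 4–3–0–7–2–6–1–5–4 is a cycle in G, G is not acyclic. Forests are exactly the graphs of treewidth ≤ 1, so tw(G) ≥ 2. Therefore the treewidth is 2.

Treewidth 2.
One such decomposition:
Bags: B1 = {0, 3, 4}  B2 = {0, 4, 7}  B3 = {2, 4, 7}  B4 = {2, 4, 6}  B5 = {1, 4, 6}  B6 = {1, 4, 5}
Tree: B1–B2, B2–B3, B3–B4, B4–B5, B5–B6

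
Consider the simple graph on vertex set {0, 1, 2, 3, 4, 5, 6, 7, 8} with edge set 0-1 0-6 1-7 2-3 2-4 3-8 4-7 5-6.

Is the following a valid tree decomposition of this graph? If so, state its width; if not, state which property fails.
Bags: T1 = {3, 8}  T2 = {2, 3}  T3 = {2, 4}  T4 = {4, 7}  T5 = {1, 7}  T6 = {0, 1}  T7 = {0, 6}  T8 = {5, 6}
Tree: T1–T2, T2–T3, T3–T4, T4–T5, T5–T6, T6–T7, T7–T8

Checking the three conditions: (i) the bags cover all of {0, 1, 2, 3, 4, 5, 6, 7, 8}; (ii) for each edge, some bag contains both endpoints; (iii) the bags containing any fixed vertex form a subtree. All hold, so the decomposition is valid with width 2 − 1 = 1.

Yes; width 1.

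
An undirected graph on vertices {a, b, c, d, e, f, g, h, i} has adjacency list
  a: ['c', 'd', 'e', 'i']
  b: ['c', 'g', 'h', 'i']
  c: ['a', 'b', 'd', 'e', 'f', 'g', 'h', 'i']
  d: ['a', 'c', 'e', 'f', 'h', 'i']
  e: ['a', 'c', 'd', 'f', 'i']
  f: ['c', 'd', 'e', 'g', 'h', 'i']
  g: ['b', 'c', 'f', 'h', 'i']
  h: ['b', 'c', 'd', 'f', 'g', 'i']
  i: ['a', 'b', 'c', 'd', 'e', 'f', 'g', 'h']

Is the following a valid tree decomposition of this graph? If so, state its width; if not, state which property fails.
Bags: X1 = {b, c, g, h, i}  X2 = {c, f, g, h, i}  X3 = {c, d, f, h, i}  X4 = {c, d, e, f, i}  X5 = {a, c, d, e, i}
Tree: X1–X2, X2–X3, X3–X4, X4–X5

Yes; width 4.

Vertex coverage: the bags together contain {a, b, c, d, e, f, g, h, i}, the full vertex set. Edge coverage: each edge of G has both endpoints in at least one bag. Running intersection: for every vertex, the bags containing it form a connected subtree. All three properties hold, so this is a valid tree decomposition of width max|bag| − 1 = 4, and hence tw(G) ≤ 4.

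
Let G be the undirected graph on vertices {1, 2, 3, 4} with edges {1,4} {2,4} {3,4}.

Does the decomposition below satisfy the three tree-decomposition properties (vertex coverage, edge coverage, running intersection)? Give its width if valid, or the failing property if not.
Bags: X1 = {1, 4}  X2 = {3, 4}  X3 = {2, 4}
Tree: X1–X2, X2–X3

Yes; width 1.

Checking the three conditions: (i) the bags cover all of {1, 2, 3, 4}; (ii) for each edge, some bag contains both endpoints; (iii) the bags containing any fixed vertex form a subtree. All hold, so the decomposition is valid with width 2 − 1 = 1.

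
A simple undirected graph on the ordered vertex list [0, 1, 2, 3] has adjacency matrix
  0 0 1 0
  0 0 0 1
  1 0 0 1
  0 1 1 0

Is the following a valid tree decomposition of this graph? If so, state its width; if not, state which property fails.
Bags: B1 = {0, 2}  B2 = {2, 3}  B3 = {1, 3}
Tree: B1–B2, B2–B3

Checking the three conditions: (i) the bags cover all of {0, 1, 2, 3}; (ii) for each edge, some bag contains both endpoints; (iii) the bags containing any fixed vertex form a subtree. All hold, so the decomposition is valid with width 2 − 1 = 1.

Yes; width 1.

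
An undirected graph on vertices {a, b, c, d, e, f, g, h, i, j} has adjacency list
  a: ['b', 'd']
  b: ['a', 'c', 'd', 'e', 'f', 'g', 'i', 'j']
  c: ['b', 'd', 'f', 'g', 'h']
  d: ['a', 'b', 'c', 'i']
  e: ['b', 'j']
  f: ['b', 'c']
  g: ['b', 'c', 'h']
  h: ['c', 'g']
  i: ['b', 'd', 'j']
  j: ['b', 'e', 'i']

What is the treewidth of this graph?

2

A width-2 tree decomposition is:
Bags: B1 = {a, b, d}  B2 = {b, c, d}  B3 = {b, d, i}  B4 = {b, i, j}  B5 = {b, c, g}  B6 = {b, e, j}  B7 = {c, g, h}  B8 = {b, c, f}
Tree: B1–B2, B2–B3, B3–B4, B2–B5, B4–B6, B5–B7, B2–B8
Each bag holds 3 vertices, so the decomposition has width 2, which upper-bounds the treewidth. On the other hand G contains the 3-clique {c, g, h}. A clique must lie in a single bag of any decomposition, so no decomposition can have width below 2. Therefore the treewidth is 2.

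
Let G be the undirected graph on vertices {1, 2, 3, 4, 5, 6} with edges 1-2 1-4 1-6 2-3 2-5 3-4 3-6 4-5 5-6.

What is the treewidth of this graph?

A width-3 tree decomposition is:
Bags: B1 = {1, 2, 3, 5}  B2 = {1, 3, 5, 6}  B3 = {1, 3, 4, 5}
Tree: B1–B2, B2–B3
Every bag has size at most 4, so the width is 4 − 1 = 3 and tw(G) ≤ 3. For the lower bound: the 4 vertex sets {2,5}, {1,6}, {3}, {4} are disjoint, each induces a connected subgraph, and every pair is joined by at least one edge of G. Contracting each set to a single vertex therefore yields K_{4} as a minor, and since treewidth is minor-monotone, tw(G) ≥ tw(K_{4}) = 3. Therefore the treewidth is 3.

3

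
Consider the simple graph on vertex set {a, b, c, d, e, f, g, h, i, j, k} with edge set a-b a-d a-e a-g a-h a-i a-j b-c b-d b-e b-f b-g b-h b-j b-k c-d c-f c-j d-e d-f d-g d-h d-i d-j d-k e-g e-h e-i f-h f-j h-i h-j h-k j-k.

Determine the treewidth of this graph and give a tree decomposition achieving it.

Treewidth 4.
One optimal decomposition is:
Bags: B1 = {b, d, f, h, j}  B2 = {b, c, d, f, j}  B3 = {a, b, d, h, j}  B4 = {a, b, d, e, h}  B5 = {b, d, h, j, k}  B6 = {a, d, e, h, i}  B7 = {a, b, d, e, g}
Tree: B1–B2, B1–B3, B3–B4, B1–B5, B4–B6, B4–B7

Each bag holds 5 vertices, so the decomposition has width 4, which upper-bounds the treewidth. On the other hand G contains the 5-clique {a, b, d, e, g}. A clique must lie in a single bag of any decomposition, so no decomposition can have width below 4. Combining the bounds, tw(G) = 4.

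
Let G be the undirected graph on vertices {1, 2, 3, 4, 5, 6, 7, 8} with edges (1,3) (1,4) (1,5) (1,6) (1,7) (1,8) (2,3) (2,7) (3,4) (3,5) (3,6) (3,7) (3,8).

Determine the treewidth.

2

A width-2 tree decomposition is:
Bags: B1 = {1, 3, 7}  B2 = {1, 3, 4}  B3 = {1, 3, 8}  B4 = {2, 3, 7}  B5 = {1, 3, 5}  B6 = {1, 3, 6}
Tree: B1–B2, B2–B3, B1–B4, B2–B5, B3–B6
The largest bag has 3 vertices, giving width 2; this decomposition certifies tw(G) ≤ 2. For the lower bound, the 3 vertices {1, 3, 4} are pairwise adjacent, and any tree decomposition puts a clique entirely inside one bag — forcing width ≥ 2. Hence tw(G) = 2 exactly.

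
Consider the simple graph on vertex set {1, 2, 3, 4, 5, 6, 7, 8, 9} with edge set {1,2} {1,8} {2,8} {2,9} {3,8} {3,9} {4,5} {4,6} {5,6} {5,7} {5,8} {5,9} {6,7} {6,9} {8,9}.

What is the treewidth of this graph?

A width-2 tree decomposition is:
Bags: B1 = {5, 6, 7}  B2 = {4, 5, 6}  B3 = {5, 6, 9}  B4 = {5, 8, 9}  B5 = {2, 8, 9}  B6 = {1, 2, 8}  B7 = {3, 8, 9}
Tree: B1–B2, B2–B3, B3–B4, B4–B5, B5–B6, B5–B7
The largest bag has 3 vertices, giving width 2; this decomposition certifies tw(G) ≤ 2. On the other hand G contains the 3-clique {1, 2, 8}. A clique must lie in a single bag of any decomposition, so no decomposition can have width below 2. The upper and lower bounds meet at 2, so that is the treewidth.

2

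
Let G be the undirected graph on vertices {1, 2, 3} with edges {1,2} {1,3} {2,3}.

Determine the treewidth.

A width-2 tree decomposition is:
Bags: B1 = {1, 2, 3}
Tree: (single bag)
A single bag containing all 3 vertices is trivially a valid decomposition of width 2. Conversely, {1, 2, 3} is a clique of size 3, and the vertices of any clique must share a bag in every tree decomposition; so some bag has ≥ 3 vertices and tw(G) ≥ 2. The upper and lower bounds meet at 2, so that is the treewidth.

2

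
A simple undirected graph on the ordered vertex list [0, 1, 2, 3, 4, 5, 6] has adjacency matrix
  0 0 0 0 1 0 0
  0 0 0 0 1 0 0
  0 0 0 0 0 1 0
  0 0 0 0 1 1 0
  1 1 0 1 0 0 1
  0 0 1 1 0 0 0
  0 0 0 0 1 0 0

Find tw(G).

A width-1 tree decomposition is:
Bags: B1 = {1, 4}  B2 = {4, 6}  B3 = {3, 4}  B4 = {3, 5}  B5 = {0, 4}  B6 = {2, 5}
Tree: B1–B2, B2–B3, B3–B4, B1–B5, B4–B6
The largest bag has 2 vertices, giving width 1; this decomposition certifies tw(G) ≤ 1. Any graph with an edge has treewidth ≥ 1, and G has the edge 1–4. Hence tw(G) = 1 exactly.

1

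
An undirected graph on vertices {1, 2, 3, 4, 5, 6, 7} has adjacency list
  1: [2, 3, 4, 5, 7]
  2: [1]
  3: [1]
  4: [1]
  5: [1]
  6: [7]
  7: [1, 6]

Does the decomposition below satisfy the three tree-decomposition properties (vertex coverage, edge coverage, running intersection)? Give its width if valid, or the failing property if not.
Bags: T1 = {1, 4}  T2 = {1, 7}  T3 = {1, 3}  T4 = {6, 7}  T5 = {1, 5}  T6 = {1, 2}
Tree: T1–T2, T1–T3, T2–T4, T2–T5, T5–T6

Yes; width 1.

Vertex coverage: the bags together contain {1, 2, 3, 4, 5, 6, 7}, the full vertex set. Edge coverage: each edge of G has both endpoints in at least one bag. Running intersection: for every vertex, the bags containing it form a connected subtree. All three properties hold, so this is a valid tree decomposition of width max|bag| − 1 = 1, and hence tw(G) ≤ 1.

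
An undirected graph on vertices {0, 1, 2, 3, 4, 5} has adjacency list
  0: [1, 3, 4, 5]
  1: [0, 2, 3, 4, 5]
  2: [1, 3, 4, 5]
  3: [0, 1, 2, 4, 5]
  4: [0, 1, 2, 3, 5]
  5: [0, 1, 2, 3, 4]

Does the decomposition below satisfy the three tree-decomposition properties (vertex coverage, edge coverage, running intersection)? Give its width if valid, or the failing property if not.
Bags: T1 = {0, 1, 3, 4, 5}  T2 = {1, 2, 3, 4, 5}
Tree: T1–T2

Every vertex of G appears in some bag (union = {0, 1, 2, 3, 4, 5}); every edge is covered by a bag; and for each vertex v the set of bags containing v is connected in the bag tree. The decomposition is therefore valid. The largest bag has 5 vertices, so the width is 4.

Yes; width 4.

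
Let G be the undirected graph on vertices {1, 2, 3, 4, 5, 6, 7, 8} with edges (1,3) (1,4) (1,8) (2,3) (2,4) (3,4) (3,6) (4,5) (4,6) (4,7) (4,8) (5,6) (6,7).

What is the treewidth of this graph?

2

A width-2 tree decomposition is:
Bags: B1 = {1, 3, 4}  B2 = {3, 4, 6}  B3 = {1, 4, 8}  B4 = {4, 5, 6}  B5 = {2, 3, 4}  B6 = {4, 6, 7}
Tree: B1–B2, B1–B3, B2–B4, B2–B5, B4–B6
Every bag has size at most 3, so the width is 3 − 1 = 2 and tw(G) ≤ 2. For the lower bound, the 3 vertices {1, 4, 8} are pairwise adjacent, and any tree decomposition puts a clique entirely inside one bag — forcing width ≥ 2. The upper and lower bounds meet at 2, so that is the treewidth.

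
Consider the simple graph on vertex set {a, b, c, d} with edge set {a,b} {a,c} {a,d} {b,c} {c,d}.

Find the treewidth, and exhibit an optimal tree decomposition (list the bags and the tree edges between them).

Treewidth 2.
Bags: B1 = {a, c, d}  B2 = {a, b, c}
Tree: B1–B2

The largest bag has 3 vertices, giving width 2; this decomposition certifies tw(G) ≤ 2. Conversely, {a, c, d} is a clique of size 3, and the vertices of any clique must share a bag in every tree decomposition; so some bag has ≥ 3 vertices and tw(G) ≥ 2. Hence tw(G) = 2 exactly.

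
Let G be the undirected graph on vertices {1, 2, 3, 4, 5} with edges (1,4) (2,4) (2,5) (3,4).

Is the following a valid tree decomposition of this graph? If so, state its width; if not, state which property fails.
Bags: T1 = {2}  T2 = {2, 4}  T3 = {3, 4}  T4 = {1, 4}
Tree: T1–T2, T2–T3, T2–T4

No — vertex 5 appears in no bag.

A tree decomposition must satisfy three properties: every vertex lies in some bag; for every edge, both endpoints lie together in some bag; and for every vertex, the bags containing it form a connected subtree. Here vertex 5 appears in no bag, so the decomposition is invalid.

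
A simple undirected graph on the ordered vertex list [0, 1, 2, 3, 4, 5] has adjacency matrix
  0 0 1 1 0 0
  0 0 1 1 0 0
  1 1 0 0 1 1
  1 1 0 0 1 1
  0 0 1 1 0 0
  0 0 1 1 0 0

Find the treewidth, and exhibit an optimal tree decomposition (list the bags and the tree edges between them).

The largest bag has 3 vertices, giving width 2; this decomposition certifies tw(G) ≤ 2. For the lower bound, G contains the cycle 5–3–4–2–5, so G is not a forest; only forests have treewidth ≤ 1, hence tw(G) ≥ 2. Combining the bounds, tw(G) = 2.

Treewidth 2.
Bags: B1 = {2, 3, 5}  B2 = {2, 3, 4}  B3 = {1, 2, 3}  B4 = {0, 2, 3}
Tree: B1–B2, B2–B3, B3–B4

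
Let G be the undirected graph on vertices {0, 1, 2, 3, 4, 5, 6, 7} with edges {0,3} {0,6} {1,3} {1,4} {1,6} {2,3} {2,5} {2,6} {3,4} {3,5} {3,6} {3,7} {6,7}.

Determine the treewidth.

2

A width-2 tree decomposition is:
Bags: B1 = {2, 3, 6}  B2 = {1, 3, 6}  B3 = {2, 3, 5}  B4 = {0, 3, 6}  B5 = {1, 3, 4}  B6 = {3, 6, 7}
Tree: B1–B2, B1–B3, B1–B4, B2–B5, B4–B6
The largest bag has 3 vertices, giving width 2; this decomposition certifies tw(G) ≤ 2. For the lower bound, the 3 vertices {1, 3, 4} are pairwise adjacent, and any tree decomposition puts a clique entirely inside one bag — forcing width ≥ 2. The upper and lower bounds meet at 2, so that is the treewidth.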